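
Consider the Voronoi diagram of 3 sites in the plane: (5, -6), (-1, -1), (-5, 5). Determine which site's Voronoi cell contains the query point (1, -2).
Nearest site = (-1, -1)

The Voronoi cell of site s contains exactly those query points closer to s than to any other site. Compute squared distances from q = (1, -2) to each site:
  (-1 − 1)² + (-1 − -2)² = 5
  (5 − 1)² + (-6 − -2)² = 32
  (-5 − 1)² + (5 − -2)² = 85
Minimum is attained by (-1, -1), so q lies in its Voronoi cell.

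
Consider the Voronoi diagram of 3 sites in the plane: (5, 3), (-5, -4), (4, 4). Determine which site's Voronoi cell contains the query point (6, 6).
Nearest site = (4, 4)

The Voronoi cell of site s contains exactly those query points closer to s than to any other site. Compute squared distances from q = (6, 6) to each site:
  (4 − 6)² + (4 − 6)² = 8
  (5 − 6)² + (3 − 6)² = 10
  (-5 − 6)² + (-4 − 6)² = 221
Minimum is attained by (4, 4), so q lies in its Voronoi cell.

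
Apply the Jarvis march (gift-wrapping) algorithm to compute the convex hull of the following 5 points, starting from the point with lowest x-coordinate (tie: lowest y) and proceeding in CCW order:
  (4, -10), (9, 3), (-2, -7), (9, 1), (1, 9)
Hull (CCW) = [(-2, -7), (4, -10), (9, 1), (9, 3), (1, 9)]

Jarvis march: at each step, from the current hull vertex p, select the next vertex q as the point such that every other point lies strictly to the left of (or on) the directed line p → q. (Equivalently: for every other point r, the cross product (q − p) × (r − p) ≥ 0.)
Starting point (lowest x, tie lowest y): (-2, -7). Wrap until returning to start. Resulting hull: (-2, -7), (4, -10), (9, 1), (9, 3), (1, 9).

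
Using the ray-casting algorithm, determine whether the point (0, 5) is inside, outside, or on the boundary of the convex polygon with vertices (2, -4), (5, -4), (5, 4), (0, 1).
The point (0, 5) lies strictly outside the polygon

Cast a horizontal ray to the right from the query point and count how many polygon edges it crosses (each edge strictly once or zero times, handled with the usual half-open convention). 
Parity of crossings → even ⇒ outside.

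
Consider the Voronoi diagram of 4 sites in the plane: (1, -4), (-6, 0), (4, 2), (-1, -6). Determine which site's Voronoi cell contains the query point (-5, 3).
Nearest site = (-6, 0)

The Voronoi cell of site s contains exactly those query points closer to s than to any other site. Compute squared distances from q = (-5, 3) to each site:
  (-6 − -5)² + (0 − 3)² = 10
  (4 − -5)² + (2 − 3)² = 82
  (1 − -5)² + (-4 − 3)² = 85
  (-1 − -5)² + (-6 − 3)² = 97
Minimum is attained by (-6, 0), so q lies in its Voronoi cell.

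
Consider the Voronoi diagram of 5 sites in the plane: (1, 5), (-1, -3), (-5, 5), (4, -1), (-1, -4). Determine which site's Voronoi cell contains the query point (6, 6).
Nearest site = (1, 5)

The Voronoi cell of site s contains exactly those query points closer to s than to any other site. Compute squared distances from q = (6, 6) to each site:
  (1 − 6)² + (5 − 6)² = 26
  (4 − 6)² + (-1 − 6)² = 53
  (-5 − 6)² + (5 − 6)² = 122
  (-1 − 6)² + (-3 − 6)² = 130
  (-1 − 6)² + (-4 − 6)² = 149
Minimum is attained by (1, 5), so q lies in its Voronoi cell.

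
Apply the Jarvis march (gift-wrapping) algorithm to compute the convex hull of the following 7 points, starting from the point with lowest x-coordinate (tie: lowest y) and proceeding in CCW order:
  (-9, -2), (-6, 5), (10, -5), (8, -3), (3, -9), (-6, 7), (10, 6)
Hull (CCW) = [(-9, -2), (3, -9), (10, -5), (10, 6), (-6, 7)]

Jarvis march: at each step, from the current hull vertex p, select the next vertex q as the point such that every other point lies strictly to the left of (or on) the directed line p → q. (Equivalently: for every other point r, the cross product (q − p) × (r − p) ≥ 0.)
Starting point (lowest x, tie lowest y): (-9, -2). Wrap until returning to start. Resulting hull: (-9, -2), (3, -9), (10, -5), (10, 6), (-6, 7).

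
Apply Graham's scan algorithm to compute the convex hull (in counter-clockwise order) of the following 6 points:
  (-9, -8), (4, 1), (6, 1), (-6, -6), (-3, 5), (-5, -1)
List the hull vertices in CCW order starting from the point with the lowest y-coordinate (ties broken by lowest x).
Hull (CCW) = [(-9, -8), (6, 1), (-3, 5)]

Graham scan procedure:
  1. Find the pivot p₀ = point with lowest y (tie → lowest x): (-9, -8).
  2. Sort the remaining points by polar angle around p₀.
  3. Walk through sorted points, maintaining a stack; pop the top while the last three entries make a non-left turn (cross product ≤ 0).
  4. Final stack is the convex hull in CCW order: (-9, -8), (6, 1), (-3, 5).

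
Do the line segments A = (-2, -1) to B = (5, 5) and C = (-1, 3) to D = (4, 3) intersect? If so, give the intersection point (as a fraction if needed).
Yes; intersection at (8/3, 3) (t = 2/3 on AB, s = 11/15 on CD)

Parametrize AB as A + t(B − A) = (-2 + 7 t, -1 + 6 t) and CD as C + s(D − C) = (-1 + 5 s, 3 + 0 s). Solve the linear system for (t, s). Determinant = 30 ≠ 0, so a unique intersection of the containing lines exists. Solution: t = 2/3, s = 11/15 — both in [0, 1], so the segments cross. Intersection point: (8/3, 3).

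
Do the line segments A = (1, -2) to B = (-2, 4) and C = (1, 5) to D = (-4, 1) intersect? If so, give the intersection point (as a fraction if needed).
Yes; intersection at (-3/2, 3) (t = 5/6 on AB, s = 1/2 on CD)

Parametrize AB as A + t(B − A) = (1 + -3 t, -2 + 6 t) and CD as C + s(D − C) = (1 + -5 s, 5 + -4 s). Solve the linear system for (t, s). Determinant = -42 ≠ 0, so a unique intersection of the containing lines exists. Solution: t = 5/6, s = 1/2 — both in [0, 1], so the segments cross. Intersection point: (-3/2, 3).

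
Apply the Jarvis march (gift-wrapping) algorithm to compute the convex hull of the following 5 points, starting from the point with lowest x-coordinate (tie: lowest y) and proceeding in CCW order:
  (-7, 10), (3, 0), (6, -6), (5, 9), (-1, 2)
Hull (CCW) = [(-7, 10), (-1, 2), (6, -6), (5, 9)]

Jarvis march: at each step, from the current hull vertex p, select the next vertex q as the point such that every other point lies strictly to the left of (or on) the directed line p → q. (Equivalently: for every other point r, the cross product (q − p) × (r − p) ≥ 0.)
Starting point (lowest x, tie lowest y): (-7, 10). Wrap until returning to start. Resulting hull: (-7, 10), (-1, 2), (6, -6), (5, 9).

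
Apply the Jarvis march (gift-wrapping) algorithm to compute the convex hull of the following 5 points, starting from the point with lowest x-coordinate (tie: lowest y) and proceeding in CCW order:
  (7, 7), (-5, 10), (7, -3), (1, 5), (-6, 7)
Hull (CCW) = [(-6, 7), (7, -3), (7, 7), (-5, 10)]

Jarvis march: at each step, from the current hull vertex p, select the next vertex q as the point such that every other point lies strictly to the left of (or on) the directed line p → q. (Equivalently: for every other point r, the cross product (q − p) × (r − p) ≥ 0.)
Starting point (lowest x, tie lowest y): (-6, 7). Wrap until returning to start. Resulting hull: (-6, 7), (7, -3), (7, 7), (-5, 10).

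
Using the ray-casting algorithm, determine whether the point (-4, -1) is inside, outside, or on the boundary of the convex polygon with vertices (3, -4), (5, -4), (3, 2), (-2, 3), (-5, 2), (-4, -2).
The point (-4, -1) lies strictly inside the polygon

Cast a horizontal ray to the right from the query point and count how many polygon edges it crosses (each edge strictly once or zero times, handled with the usual half-open convention). 
Parity of crossings → odd ⇒ inside.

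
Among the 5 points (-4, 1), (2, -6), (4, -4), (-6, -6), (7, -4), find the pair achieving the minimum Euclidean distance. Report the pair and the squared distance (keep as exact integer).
Pair = ((2, -6), (4, -4)); squared distance = 8

Compute all C(5, 2) = 10 pairwise squared distances (x_i − x_j)² + (y_i − y_j)². The minimum is 8, attained by the pair ((2, -6), (4, -4)).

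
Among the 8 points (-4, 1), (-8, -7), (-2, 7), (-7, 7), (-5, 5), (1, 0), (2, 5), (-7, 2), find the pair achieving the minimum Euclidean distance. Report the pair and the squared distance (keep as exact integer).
Pair = ((-7, 7), (-5, 5)); squared distance = 8

Compute all C(8, 2) = 28 pairwise squared distances (x_i − x_j)² + (y_i − y_j)². The minimum is 8, attained by the pair ((-7, 7), (-5, 5)).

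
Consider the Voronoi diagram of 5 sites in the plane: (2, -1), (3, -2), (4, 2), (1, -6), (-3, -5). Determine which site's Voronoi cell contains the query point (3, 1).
Nearest site = (4, 2)

The Voronoi cell of site s contains exactly those query points closer to s than to any other site. Compute squared distances from q = (3, 1) to each site:
  (4 − 3)² + (2 − 1)² = 2
  (2 − 3)² + (-1 − 1)² = 5
  (3 − 3)² + (-2 − 1)² = 9
  (1 − 3)² + (-6 − 1)² = 53
  (-3 − 3)² + (-5 − 1)² = 72
Minimum is attained by (4, 2), so q lies in its Voronoi cell.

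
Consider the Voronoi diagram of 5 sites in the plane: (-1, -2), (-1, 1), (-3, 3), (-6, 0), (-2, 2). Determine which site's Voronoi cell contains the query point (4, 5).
Nearest site = (-1, 1)

The Voronoi cell of site s contains exactly those query points closer to s than to any other site. Compute squared distances from q = (4, 5) to each site:
  (-1 − 4)² + (1 − 5)² = 41
  (-2 − 4)² + (2 − 5)² = 45
  (-3 − 4)² + (3 − 5)² = 53
  (-1 − 4)² + (-2 − 5)² = 74
  (-6 − 4)² + (0 − 5)² = 125
Minimum is attained by (-1, 1), so q lies in its Voronoi cell.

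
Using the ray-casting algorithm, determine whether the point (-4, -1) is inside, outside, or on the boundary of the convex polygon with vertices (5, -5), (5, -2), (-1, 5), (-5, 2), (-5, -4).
The point (-4, -1) lies strictly inside the polygon

Cast a horizontal ray to the right from the query point and count how many polygon edges it crosses (each edge strictly once or zero times, handled with the usual half-open convention). 
Parity of crossings → odd ⇒ inside.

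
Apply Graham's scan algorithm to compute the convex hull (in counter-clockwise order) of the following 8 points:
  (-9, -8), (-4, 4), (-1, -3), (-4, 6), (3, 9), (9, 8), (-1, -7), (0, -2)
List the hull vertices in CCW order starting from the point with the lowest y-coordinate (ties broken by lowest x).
Hull (CCW) = [(-9, -8), (-1, -7), (9, 8), (3, 9), (-4, 6)]

Graham scan procedure:
  1. Find the pivot p₀ = point with lowest y (tie → lowest x): (-9, -8).
  2. Sort the remaining points by polar angle around p₀.
  3. Walk through sorted points, maintaining a stack; pop the top while the last three entries make a non-left turn (cross product ≤ 0).
  4. Final stack is the convex hull in CCW order: (-9, -8), (-1, -7), (9, 8), (3, 9), (-4, 6).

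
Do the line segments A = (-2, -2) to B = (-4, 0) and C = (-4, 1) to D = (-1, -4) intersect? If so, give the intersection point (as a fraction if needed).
Yes; intersection at (-5/2, -3/2) (t = 1/4 on AB, s = 1/2 on CD)

Parametrize AB as A + t(B − A) = (-2 + -2 t, -2 + 2 t) and CD as C + s(D − C) = (-4 + 3 s, 1 + -5 s). Solve the linear system for (t, s). Determinant = -4 ≠ 0, so a unique intersection of the containing lines exists. Solution: t = 1/4, s = 1/2 — both in [0, 1], so the segments cross. Intersection point: (-5/2, -3/2).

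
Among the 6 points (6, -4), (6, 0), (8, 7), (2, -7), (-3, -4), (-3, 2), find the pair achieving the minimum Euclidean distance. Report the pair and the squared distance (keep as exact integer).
Pair = ((6, -4), (6, 0)); squared distance = 16

Compute all C(6, 2) = 15 pairwise squared distances (x_i − x_j)² + (y_i − y_j)². The minimum is 16, attained by the pair ((6, -4), (6, 0)).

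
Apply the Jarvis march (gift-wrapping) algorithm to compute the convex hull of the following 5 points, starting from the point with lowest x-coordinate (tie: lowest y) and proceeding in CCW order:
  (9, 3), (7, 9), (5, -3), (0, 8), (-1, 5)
Hull (CCW) = [(-1, 5), (5, -3), (9, 3), (7, 9), (0, 8)]

Jarvis march: at each step, from the current hull vertex p, select the next vertex q as the point such that every other point lies strictly to the left of (or on) the directed line p → q. (Equivalently: for every other point r, the cross product (q − p) × (r − p) ≥ 0.)
Starting point (lowest x, tie lowest y): (-1, 5). Wrap until returning to start. Resulting hull: (-1, 5), (5, -3), (9, 3), (7, 9), (0, 8).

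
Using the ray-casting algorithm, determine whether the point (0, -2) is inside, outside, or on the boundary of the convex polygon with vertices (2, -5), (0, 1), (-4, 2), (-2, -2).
The point (0, -2) lies strictly inside the polygon

Cast a horizontal ray to the right from the query point and count how many polygon edges it crosses (each edge strictly once or zero times, handled with the usual half-open convention). 
Parity of crossings → odd ⇒ inside.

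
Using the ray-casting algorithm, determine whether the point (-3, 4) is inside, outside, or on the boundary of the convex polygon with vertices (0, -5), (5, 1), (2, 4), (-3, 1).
The point (-3, 4) lies strictly outside the polygon

Cast a horizontal ray to the right from the query point and count how many polygon edges it crosses (each edge strictly once or zero times, handled with the usual half-open convention). 
Parity of crossings → even ⇒ outside.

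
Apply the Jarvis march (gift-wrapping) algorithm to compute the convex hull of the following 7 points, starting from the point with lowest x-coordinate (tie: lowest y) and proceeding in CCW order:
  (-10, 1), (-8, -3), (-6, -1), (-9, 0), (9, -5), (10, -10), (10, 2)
Hull (CCW) = [(-10, 1), (-8, -3), (10, -10), (10, 2)]

Jarvis march: at each step, from the current hull vertex p, select the next vertex q as the point such that every other point lies strictly to the left of (or on) the directed line p → q. (Equivalently: for every other point r, the cross product (q − p) × (r − p) ≥ 0.)
Starting point (lowest x, tie lowest y): (-10, 1). Wrap until returning to start. Resulting hull: (-10, 1), (-8, -3), (10, -10), (10, 2).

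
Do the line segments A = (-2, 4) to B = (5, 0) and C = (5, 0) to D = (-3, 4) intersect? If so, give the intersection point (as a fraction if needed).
Yes; intersection at (5, 0) (t = 1 on AB, s = 0 on CD)

Parametrize AB as A + t(B − A) = (-2 + 7 t, 4 + -4 t) and CD as C + s(D − C) = (5 + -8 s, 0 + 4 s). Solve the linear system for (t, s). Determinant = 4 ≠ 0, so a unique intersection of the containing lines exists. Solution: t = 1, s = 0 — both in [0, 1], so the segments cross. Intersection point: (5, 0).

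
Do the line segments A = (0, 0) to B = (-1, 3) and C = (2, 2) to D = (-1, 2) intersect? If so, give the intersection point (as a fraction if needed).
Yes; intersection at (-2/3, 2) (t = 2/3 on AB, s = 8/9 on CD)

Parametrize AB as A + t(B − A) = (0 + -1 t, 0 + 3 t) and CD as C + s(D − C) = (2 + -3 s, 2 + 0 s). Solve the linear system for (t, s). Determinant = -9 ≠ 0, so a unique intersection of the containing lines exists. Solution: t = 2/3, s = 8/9 — both in [0, 1], so the segments cross. Intersection point: (-2/3, 2).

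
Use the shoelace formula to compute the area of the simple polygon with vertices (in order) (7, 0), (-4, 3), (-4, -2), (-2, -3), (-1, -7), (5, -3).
Area = 119/2

Shoelace formula: Area = (1/2) |Σ_i (x_i · y_{i+1} − x_{i+1} · y_i)| (indices mod n). Compute each cross term:
  (7)(3) − (-4)(0) = 21
  (-4)(-2) − (-4)(3) = 20
  (-4)(-3) − (-2)(-2) = 8
  (-2)(-7) − (-1)(-3) = 11
  (-1)(-3) − (5)(-7) = 38
  (5)(0) − (7)(-3) = 21
Sum = 119, so (signed) Area = 119/2 = 119/2, |Area| = 119/2.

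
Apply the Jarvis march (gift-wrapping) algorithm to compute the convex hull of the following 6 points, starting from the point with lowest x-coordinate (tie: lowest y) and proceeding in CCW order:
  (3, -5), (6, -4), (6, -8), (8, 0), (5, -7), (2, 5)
Hull (CCW) = [(2, 5), (3, -5), (6, -8), (8, 0)]

Jarvis march: at each step, from the current hull vertex p, select the next vertex q as the point such that every other point lies strictly to the left of (or on) the directed line p → q. (Equivalently: for every other point r, the cross product (q − p) × (r − p) ≥ 0.)
Starting point (lowest x, tie lowest y): (2, 5). Wrap until returning to start. Resulting hull: (2, 5), (3, -5), (6, -8), (8, 0).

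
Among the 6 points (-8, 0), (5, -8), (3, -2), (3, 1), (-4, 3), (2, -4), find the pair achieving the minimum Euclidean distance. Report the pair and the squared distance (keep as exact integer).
Pair = ((3, -2), (2, -4)); squared distance = 5

Compute all C(6, 2) = 15 pairwise squared distances (x_i − x_j)² + (y_i − y_j)². The minimum is 5, attained by the pair ((3, -2), (2, -4)).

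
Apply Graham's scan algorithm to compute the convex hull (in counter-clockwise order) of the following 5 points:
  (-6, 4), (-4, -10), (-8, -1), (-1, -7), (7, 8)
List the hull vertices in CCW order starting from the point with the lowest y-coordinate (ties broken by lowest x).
Hull (CCW) = [(-4, -10), (-1, -7), (7, 8), (-6, 4), (-8, -1)]

Graham scan procedure:
  1. Find the pivot p₀ = point with lowest y (tie → lowest x): (-4, -10).
  2. Sort the remaining points by polar angle around p₀.
  3. Walk through sorted points, maintaining a stack; pop the top while the last three entries make a non-left turn (cross product ≤ 0).
  4. Final stack is the convex hull in CCW order: (-4, -10), (-1, -7), (7, 8), (-6, 4), (-8, -1).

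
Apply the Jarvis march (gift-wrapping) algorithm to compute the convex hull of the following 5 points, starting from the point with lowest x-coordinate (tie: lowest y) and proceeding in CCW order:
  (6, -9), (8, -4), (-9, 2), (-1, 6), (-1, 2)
Hull (CCW) = [(-9, 2), (6, -9), (8, -4), (-1, 6)]

Jarvis march: at each step, from the current hull vertex p, select the next vertex q as the point such that every other point lies strictly to the left of (or on) the directed line p → q. (Equivalently: for every other point r, the cross product (q − p) × (r − p) ≥ 0.)
Starting point (lowest x, tie lowest y): (-9, 2). Wrap until returning to start. Resulting hull: (-9, 2), (6, -9), (8, -4), (-1, 6).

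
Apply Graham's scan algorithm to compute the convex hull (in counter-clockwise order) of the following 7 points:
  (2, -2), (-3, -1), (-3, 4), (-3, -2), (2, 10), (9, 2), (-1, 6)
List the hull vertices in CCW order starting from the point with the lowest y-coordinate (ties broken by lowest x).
Hull (CCW) = [(-3, -2), (2, -2), (9, 2), (2, 10), (-3, 4)]

Graham scan procedure:
  1. Find the pivot p₀ = point with lowest y (tie → lowest x): (-3, -2).
  2. Sort the remaining points by polar angle around p₀.
  3. Walk through sorted points, maintaining a stack; pop the top while the last three entries make a non-left turn (cross product ≤ 0).
  4. Final stack is the convex hull in CCW order: (-3, -2), (2, -2), (9, 2), (2, 10), (-3, 4).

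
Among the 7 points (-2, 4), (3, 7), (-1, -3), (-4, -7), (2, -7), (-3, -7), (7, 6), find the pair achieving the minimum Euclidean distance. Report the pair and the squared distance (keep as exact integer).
Pair = ((-4, -7), (-3, -7)); squared distance = 1

Compute all C(7, 2) = 21 pairwise squared distances (x_i − x_j)² + (y_i − y_j)². The minimum is 1, attained by the pair ((-4, -7), (-3, -7)).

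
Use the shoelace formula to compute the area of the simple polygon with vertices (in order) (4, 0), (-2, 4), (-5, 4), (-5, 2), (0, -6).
Area = 46

Shoelace formula: Area = (1/2) |Σ_i (x_i · y_{i+1} − x_{i+1} · y_i)| (indices mod n). Compute each cross term:
  (4)(4) − (-2)(0) = 16
  (-2)(4) − (-5)(4) = 12
  (-5)(2) − (-5)(4) = 10
  (-5)(-6) − (0)(2) = 30
  (0)(0) − (4)(-6) = 24
Sum = 92, so (signed) Area = 92/2 = 46, |Area| = 46.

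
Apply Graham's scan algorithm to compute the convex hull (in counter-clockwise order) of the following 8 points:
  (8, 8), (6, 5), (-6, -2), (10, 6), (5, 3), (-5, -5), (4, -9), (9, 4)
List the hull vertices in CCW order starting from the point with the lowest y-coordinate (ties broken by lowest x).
Hull (CCW) = [(4, -9), (10, 6), (8, 8), (-6, -2), (-5, -5)]

Graham scan procedure:
  1. Find the pivot p₀ = point with lowest y (tie → lowest x): (4, -9).
  2. Sort the remaining points by polar angle around p₀.
  3. Walk through sorted points, maintaining a stack; pop the top while the last three entries make a non-left turn (cross product ≤ 0).
  4. Final stack is the convex hull in CCW order: (4, -9), (10, 6), (8, 8), (-6, -2), (-5, -5).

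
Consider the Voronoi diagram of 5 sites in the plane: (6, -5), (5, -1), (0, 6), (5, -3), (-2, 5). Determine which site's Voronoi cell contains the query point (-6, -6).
Nearest site = (5, -3)

The Voronoi cell of site s contains exactly those query points closer to s than to any other site. Compute squared distances from q = (-6, -6) to each site:
  (5 − -6)² + (-3 − -6)² = 130
  (-2 − -6)² + (5 − -6)² = 137
  (6 − -6)² + (-5 − -6)² = 145
  (5 − -6)² + (-1 − -6)² = 146
  (0 − -6)² + (6 − -6)² = 180
Minimum is attained by (5, -3), so q lies in its Voronoi cell.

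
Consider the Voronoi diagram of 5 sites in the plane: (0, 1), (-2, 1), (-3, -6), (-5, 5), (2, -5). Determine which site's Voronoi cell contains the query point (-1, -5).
Nearest site = (-3, -6)

The Voronoi cell of site s contains exactly those query points closer to s than to any other site. Compute squared distances from q = (-1, -5) to each site:
  (-3 − -1)² + (-6 − -5)² = 5
  (2 − -1)² + (-5 − -5)² = 9
  (-2 − -1)² + (1 − -5)² = 37
  (0 − -1)² + (1 − -5)² = 37
  (-5 − -1)² + (5 − -5)² = 116
Minimum is attained by (-3, -6), so q lies in its Voronoi cell.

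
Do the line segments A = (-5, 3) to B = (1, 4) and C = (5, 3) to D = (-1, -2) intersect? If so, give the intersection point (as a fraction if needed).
No (intersection of containing lines falls outside at least one segment)

Parametrize and solve: t = 25/12, s = -5/12. At least one of these is outside [0, 1], so the segments do not intersect.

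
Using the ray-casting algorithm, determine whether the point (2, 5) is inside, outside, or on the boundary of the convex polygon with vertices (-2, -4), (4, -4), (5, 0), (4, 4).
The point (2, 5) lies strictly outside the polygon

Cast a horizontal ray to the right from the query point and count how many polygon edges it crosses (each edge strictly once or zero times, handled with the usual half-open convention). 
Parity of crossings → even ⇒ outside.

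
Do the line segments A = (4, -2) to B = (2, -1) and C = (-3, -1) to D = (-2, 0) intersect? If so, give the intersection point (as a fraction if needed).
No (intersection of containing lines falls outside at least one segment)

Parametrize and solve: t = 8/3, s = 5/3. At least one of these is outside [0, 1], so the segments do not intersect.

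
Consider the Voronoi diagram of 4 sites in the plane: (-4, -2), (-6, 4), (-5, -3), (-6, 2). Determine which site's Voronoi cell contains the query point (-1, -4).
Nearest site = (-4, -2)

The Voronoi cell of site s contains exactly those query points closer to s than to any other site. Compute squared distances from q = (-1, -4) to each site:
  (-4 − -1)² + (-2 − -4)² = 13
  (-5 − -1)² + (-3 − -4)² = 17
  (-6 − -1)² + (2 − -4)² = 61
  (-6 − -1)² + (4 − -4)² = 89
Minimum is attained by (-4, -2), so q lies in its Voronoi cell.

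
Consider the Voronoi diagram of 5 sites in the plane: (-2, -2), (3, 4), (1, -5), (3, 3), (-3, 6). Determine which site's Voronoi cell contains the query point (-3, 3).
Nearest site = (-3, 6)

The Voronoi cell of site s contains exactly those query points closer to s than to any other site. Compute squared distances from q = (-3, 3) to each site:
  (-3 − -3)² + (6 − 3)² = 9
  (-2 − -3)² + (-2 − 3)² = 26
  (3 − -3)² + (3 − 3)² = 36
  (3 − -3)² + (4 − 3)² = 37
  (1 − -3)² + (-5 − 3)² = 80
Minimum is attained by (-3, 6), so q lies in its Voronoi cell.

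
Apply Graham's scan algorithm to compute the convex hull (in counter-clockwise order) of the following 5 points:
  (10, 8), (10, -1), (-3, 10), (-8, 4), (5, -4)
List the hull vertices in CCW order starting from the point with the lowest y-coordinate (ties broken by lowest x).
Hull (CCW) = [(5, -4), (10, -1), (10, 8), (-3, 10), (-8, 4)]

Graham scan procedure:
  1. Find the pivot p₀ = point with lowest y (tie → lowest x): (5, -4).
  2. Sort the remaining points by polar angle around p₀.
  3. Walk through sorted points, maintaining a stack; pop the top while the last three entries make a non-left turn (cross product ≤ 0).
  4. Final stack is the convex hull in CCW order: (5, -4), (10, -1), (10, 8), (-3, 10), (-8, 4).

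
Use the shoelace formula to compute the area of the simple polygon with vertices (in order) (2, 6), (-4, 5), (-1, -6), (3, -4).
Area = 111/2

Shoelace formula: Area = (1/2) |Σ_i (x_i · y_{i+1} − x_{i+1} · y_i)| (indices mod n). Compute each cross term:
  (2)(5) − (-4)(6) = 34
  (-4)(-6) − (-1)(5) = 29
  (-1)(-4) − (3)(-6) = 22
  (3)(6) − (2)(-4) = 26
Sum = 111, so (signed) Area = 111/2 = 111/2, |Area| = 111/2.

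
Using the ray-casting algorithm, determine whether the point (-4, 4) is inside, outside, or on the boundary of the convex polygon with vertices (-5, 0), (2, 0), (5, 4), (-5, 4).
The point (-4, 4) lies on the polygon boundary

Boundary check: the query satisfies the collinearity and bounding-box conditions for some polygon edge, so it lies exactly on the boundary.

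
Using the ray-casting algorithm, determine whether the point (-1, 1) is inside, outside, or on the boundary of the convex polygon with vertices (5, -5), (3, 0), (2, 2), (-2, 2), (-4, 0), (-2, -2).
The point (-1, 1) lies strictly inside the polygon

Cast a horizontal ray to the right from the query point and count how many polygon edges it crosses (each edge strictly once or zero times, handled with the usual half-open convention). 
Parity of crossings → odd ⇒ inside.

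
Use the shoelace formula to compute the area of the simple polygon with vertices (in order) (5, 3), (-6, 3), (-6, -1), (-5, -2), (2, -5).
Area = 62

Shoelace formula: Area = (1/2) |Σ_i (x_i · y_{i+1} − x_{i+1} · y_i)| (indices mod n). Compute each cross term:
  (5)(3) − (-6)(3) = 33
  (-6)(-1) − (-6)(3) = 24
  (-6)(-2) − (-5)(-1) = 7
  (-5)(-5) − (2)(-2) = 29
  (2)(3) − (5)(-5) = 31
Sum = 124, so (signed) Area = 124/2 = 62, |Area| = 62.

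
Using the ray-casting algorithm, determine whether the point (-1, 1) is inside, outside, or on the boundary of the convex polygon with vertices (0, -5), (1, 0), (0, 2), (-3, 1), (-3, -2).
The point (-1, 1) lies strictly inside the polygon

Cast a horizontal ray to the right from the query point and count how many polygon edges it crosses (each edge strictly once or zero times, handled with the usual half-open convention). 
Parity of crossings → odd ⇒ inside.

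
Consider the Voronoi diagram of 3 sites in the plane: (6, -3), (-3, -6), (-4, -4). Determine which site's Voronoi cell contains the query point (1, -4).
Nearest site = (-3, -6)

The Voronoi cell of site s contains exactly those query points closer to s than to any other site. Compute squared distances from q = (1, -4) to each site:
  (-3 − 1)² + (-6 − -4)² = 20
  (-4 − 1)² + (-4 − -4)² = 25
  (6 − 1)² + (-3 − -4)² = 26
Minimum is attained by (-3, -6), so q lies in its Voronoi cell.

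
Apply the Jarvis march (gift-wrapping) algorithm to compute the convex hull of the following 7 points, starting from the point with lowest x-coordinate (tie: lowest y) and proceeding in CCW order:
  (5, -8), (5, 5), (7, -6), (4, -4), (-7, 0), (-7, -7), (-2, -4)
Hull (CCW) = [(-7, -7), (5, -8), (7, -6), (5, 5), (-7, 0)]

Jarvis march: at each step, from the current hull vertex p, select the next vertex q as the point such that every other point lies strictly to the left of (or on) the directed line p → q. (Equivalently: for every other point r, the cross product (q − p) × (r − p) ≥ 0.)
Starting point (lowest x, tie lowest y): (-7, -7). Wrap until returning to start. Resulting hull: (-7, -7), (5, -8), (7, -6), (5, 5), (-7, 0).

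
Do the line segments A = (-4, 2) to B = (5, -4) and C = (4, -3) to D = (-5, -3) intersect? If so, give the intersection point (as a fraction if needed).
Yes; intersection at (7/2, -3) (t = 5/6 on AB, s = 1/18 on CD)

Parametrize AB as A + t(B − A) = (-4 + 9 t, 2 + -6 t) and CD as C + s(D − C) = (4 + -9 s, -3 + 0 s). Solve the linear system for (t, s). Determinant = 54 ≠ 0, so a unique intersection of the containing lines exists. Solution: t = 5/6, s = 1/18 — both in [0, 1], so the segments cross. Intersection point: (7/2, -3).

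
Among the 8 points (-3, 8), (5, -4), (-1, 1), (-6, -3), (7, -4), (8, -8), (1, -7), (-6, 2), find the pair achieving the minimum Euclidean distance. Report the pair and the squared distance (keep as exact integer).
Pair = ((5, -4), (7, -4)); squared distance = 4

Compute all C(8, 2) = 28 pairwise squared distances (x_i − x_j)² + (y_i − y_j)². The minimum is 4, attained by the pair ((5, -4), (7, -4)).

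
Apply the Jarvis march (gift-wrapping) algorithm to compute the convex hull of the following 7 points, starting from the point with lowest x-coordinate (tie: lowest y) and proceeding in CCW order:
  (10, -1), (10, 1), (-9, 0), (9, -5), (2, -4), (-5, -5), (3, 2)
Hull (CCW) = [(-9, 0), (-5, -5), (9, -5), (10, -1), (10, 1), (3, 2)]

Jarvis march: at each step, from the current hull vertex p, select the next vertex q as the point such that every other point lies strictly to the left of (or on) the directed line p → q. (Equivalently: for every other point r, the cross product (q − p) × (r − p) ≥ 0.)
Starting point (lowest x, tie lowest y): (-9, 0). Wrap until returning to start. Resulting hull: (-9, 0), (-5, -5), (9, -5), (10, -1), (10, 1), (3, 2).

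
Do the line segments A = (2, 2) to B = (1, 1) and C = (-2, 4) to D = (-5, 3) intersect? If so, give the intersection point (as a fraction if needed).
No (intersection of containing lines falls outside at least one segment)

Parametrize and solve: t = -5, s = -3. At least one of these is outside [0, 1], so the segments do not intersect.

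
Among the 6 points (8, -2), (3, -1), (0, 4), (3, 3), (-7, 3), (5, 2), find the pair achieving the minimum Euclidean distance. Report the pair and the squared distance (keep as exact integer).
Pair = ((3, 3), (5, 2)); squared distance = 5

Compute all C(6, 2) = 15 pairwise squared distances (x_i − x_j)² + (y_i − y_j)². The minimum is 5, attained by the pair ((3, 3), (5, 2)).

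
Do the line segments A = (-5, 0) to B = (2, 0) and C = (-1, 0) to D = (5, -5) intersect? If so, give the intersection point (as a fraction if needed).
Yes; intersection at (-1, 0) (t = 4/7 on AB, s = 0 on CD)

Parametrize AB as A + t(B − A) = (-5 + 7 t, 0 + 0 t) and CD as C + s(D − C) = (-1 + 6 s, 0 + -5 s). Solve the linear system for (t, s). Determinant = 35 ≠ 0, so a unique intersection of the containing lines exists. Solution: t = 4/7, s = 0 — both in [0, 1], so the segments cross. Intersection point: (-1, 0).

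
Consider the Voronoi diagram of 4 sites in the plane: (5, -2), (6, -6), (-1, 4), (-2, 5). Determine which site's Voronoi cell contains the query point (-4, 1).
Nearest site = (-1, 4)

The Voronoi cell of site s contains exactly those query points closer to s than to any other site. Compute squared distances from q = (-4, 1) to each site:
  (-1 − -4)² + (4 − 1)² = 18
  (-2 − -4)² + (5 − 1)² = 20
  (5 − -4)² + (-2 − 1)² = 90
  (6 − -4)² + (-6 − 1)² = 149
Minimum is attained by (-1, 4), so q lies in its Voronoi cell.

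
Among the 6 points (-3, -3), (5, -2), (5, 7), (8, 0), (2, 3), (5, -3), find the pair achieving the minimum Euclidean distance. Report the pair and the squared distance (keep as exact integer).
Pair = ((5, -2), (5, -3)); squared distance = 1

Compute all C(6, 2) = 15 pairwise squared distances (x_i − x_j)² + (y_i − y_j)². The minimum is 1, attained by the pair ((5, -2), (5, -3)).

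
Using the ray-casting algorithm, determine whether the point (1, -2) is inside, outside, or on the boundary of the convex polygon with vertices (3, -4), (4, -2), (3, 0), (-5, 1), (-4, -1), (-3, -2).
The point (1, -2) lies strictly inside the polygon

Cast a horizontal ray to the right from the query point and count how many polygon edges it crosses (each edge strictly once or zero times, handled with the usual half-open convention). 
Parity of crossings → odd ⇒ inside.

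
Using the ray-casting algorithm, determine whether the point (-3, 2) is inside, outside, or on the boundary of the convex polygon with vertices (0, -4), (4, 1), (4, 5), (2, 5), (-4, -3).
The point (-3, 2) lies strictly outside the polygon

Cast a horizontal ray to the right from the query point and count how many polygon edges it crosses (each edge strictly once or zero times, handled with the usual half-open convention). 
Parity of crossings → even ⇒ outside.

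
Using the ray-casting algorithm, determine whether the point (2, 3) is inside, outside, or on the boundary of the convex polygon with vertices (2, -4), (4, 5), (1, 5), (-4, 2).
The point (2, 3) lies strictly inside the polygon

Cast a horizontal ray to the right from the query point and count how many polygon edges it crosses (each edge strictly once or zero times, handled with the usual half-open convention). 
Parity of crossings → odd ⇒ inside.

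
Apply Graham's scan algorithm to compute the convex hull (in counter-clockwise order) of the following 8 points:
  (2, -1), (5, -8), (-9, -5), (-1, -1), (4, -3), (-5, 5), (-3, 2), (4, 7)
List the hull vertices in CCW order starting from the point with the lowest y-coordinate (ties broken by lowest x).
Hull (CCW) = [(5, -8), (4, 7), (-5, 5), (-9, -5)]

Graham scan procedure:
  1. Find the pivot p₀ = point with lowest y (tie → lowest x): (5, -8).
  2. Sort the remaining points by polar angle around p₀.
  3. Walk through sorted points, maintaining a stack; pop the top while the last three entries make a non-left turn (cross product ≤ 0).
  4. Final stack is the convex hull in CCW order: (5, -8), (4, 7), (-5, 5), (-9, -5).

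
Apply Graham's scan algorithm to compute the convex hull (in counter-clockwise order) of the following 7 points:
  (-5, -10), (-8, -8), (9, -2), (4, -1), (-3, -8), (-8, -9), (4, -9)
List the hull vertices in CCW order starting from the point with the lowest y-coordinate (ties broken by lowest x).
Hull (CCW) = [(-5, -10), (4, -9), (9, -2), (4, -1), (-8, -8), (-8, -9)]

Graham scan procedure:
  1. Find the pivot p₀ = point with lowest y (tie → lowest x): (-5, -10).
  2. Sort the remaining points by polar angle around p₀.
  3. Walk through sorted points, maintaining a stack; pop the top while the last three entries make a non-left turn (cross product ≤ 0).
  4. Final stack is the convex hull in CCW order: (-5, -10), (4, -9), (9, -2), (4, -1), (-8, -8), (-8, -9).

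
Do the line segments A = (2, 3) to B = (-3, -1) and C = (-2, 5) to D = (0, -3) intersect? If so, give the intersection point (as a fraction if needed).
Yes; intersection at (-11/12, 2/3) (t = 7/12 on AB, s = 13/24 on CD)

Parametrize AB as A + t(B − A) = (2 + -5 t, 3 + -4 t) and CD as C + s(D − C) = (-2 + 2 s, 5 + -8 s). Solve the linear system for (t, s). Determinant = -48 ≠ 0, so a unique intersection of the containing lines exists. Solution: t = 7/12, s = 13/24 — both in [0, 1], so the segments cross. Intersection point: (-11/12, 2/3).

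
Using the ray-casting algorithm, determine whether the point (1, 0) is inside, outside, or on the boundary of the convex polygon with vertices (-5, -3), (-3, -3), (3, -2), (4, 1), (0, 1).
The point (1, 0) lies strictly inside the polygon

Cast a horizontal ray to the right from the query point and count how many polygon edges it crosses (each edge strictly once or zero times, handled with the usual half-open convention). 
Parity of crossings → odd ⇒ inside.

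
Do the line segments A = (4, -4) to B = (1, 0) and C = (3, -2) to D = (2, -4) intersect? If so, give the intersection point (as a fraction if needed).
Yes; intersection at (14/5, -12/5) (t = 2/5 on AB, s = 1/5 on CD)

Parametrize AB as A + t(B − A) = (4 + -3 t, -4 + 4 t) and CD as C + s(D − C) = (3 + -1 s, -2 + -2 s). Solve the linear system for (t, s). Determinant = -10 ≠ 0, so a unique intersection of the containing lines exists. Solution: t = 2/5, s = 1/5 — both in [0, 1], so the segments cross. Intersection point: (14/5, -12/5).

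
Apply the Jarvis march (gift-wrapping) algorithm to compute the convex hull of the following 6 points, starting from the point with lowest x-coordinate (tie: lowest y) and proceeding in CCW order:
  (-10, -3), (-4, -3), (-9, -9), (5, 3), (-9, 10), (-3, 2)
Hull (CCW) = [(-10, -3), (-9, -9), (5, 3), (-9, 10)]

Jarvis march: at each step, from the current hull vertex p, select the next vertex q as the point such that every other point lies strictly to the left of (or on) the directed line p → q. (Equivalently: for every other point r, the cross product (q − p) × (r − p) ≥ 0.)
Starting point (lowest x, tie lowest y): (-10, -3). Wrap until returning to start. Resulting hull: (-10, -3), (-9, -9), (5, 3), (-9, 10).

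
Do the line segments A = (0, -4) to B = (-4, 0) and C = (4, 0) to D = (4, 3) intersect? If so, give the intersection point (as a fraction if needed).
No (intersection of containing lines falls outside at least one segment)

Parametrize and solve: t = -1, s = -8/3. At least one of these is outside [0, 1], so the segments do not intersect.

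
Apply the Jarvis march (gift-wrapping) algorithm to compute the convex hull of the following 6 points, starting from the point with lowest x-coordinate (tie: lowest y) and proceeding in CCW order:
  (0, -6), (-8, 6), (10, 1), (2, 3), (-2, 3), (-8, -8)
Hull (CCW) = [(-8, -8), (0, -6), (10, 1), (-8, 6)]

Jarvis march: at each step, from the current hull vertex p, select the next vertex q as the point such that every other point lies strictly to the left of (or on) the directed line p → q. (Equivalently: for every other point r, the cross product (q − p) × (r − p) ≥ 0.)
Starting point (lowest x, tie lowest y): (-8, -8). Wrap until returning to start. Resulting hull: (-8, -8), (0, -6), (10, 1), (-8, 6).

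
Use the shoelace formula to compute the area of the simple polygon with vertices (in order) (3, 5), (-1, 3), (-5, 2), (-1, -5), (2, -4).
Area = 45

Shoelace formula: Area = (1/2) |Σ_i (x_i · y_{i+1} − x_{i+1} · y_i)| (indices mod n). Compute each cross term:
  (3)(3) − (-1)(5) = 14
  (-1)(2) − (-5)(3) = 13
  (-5)(-5) − (-1)(2) = 27
  (-1)(-4) − (2)(-5) = 14
  (2)(5) − (3)(-4) = 22
Sum = 90, so (signed) Area = 90/2 = 45, |Area| = 45.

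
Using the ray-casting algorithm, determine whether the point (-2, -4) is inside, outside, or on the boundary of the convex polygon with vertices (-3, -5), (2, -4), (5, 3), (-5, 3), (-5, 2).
The point (-2, -4) lies strictly inside the polygon

Cast a horizontal ray to the right from the query point and count how many polygon edges it crosses (each edge strictly once or zero times, handled with the usual half-open convention). 
Parity of crossings → odd ⇒ inside.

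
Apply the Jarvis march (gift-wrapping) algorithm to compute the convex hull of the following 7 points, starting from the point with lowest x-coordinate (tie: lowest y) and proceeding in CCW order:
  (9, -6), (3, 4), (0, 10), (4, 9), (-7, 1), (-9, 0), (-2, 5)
Hull (CCW) = [(-9, 0), (9, -6), (4, 9), (0, 10)]

Jarvis march: at each step, from the current hull vertex p, select the next vertex q as the point such that every other point lies strictly to the left of (or on) the directed line p → q. (Equivalently: for every other point r, the cross product (q − p) × (r − p) ≥ 0.)
Starting point (lowest x, tie lowest y): (-9, 0). Wrap until returning to start. Resulting hull: (-9, 0), (9, -6), (4, 9), (0, 10).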